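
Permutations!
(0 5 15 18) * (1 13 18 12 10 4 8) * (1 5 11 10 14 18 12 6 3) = (0 11 10 4 8 5 15 6 3 1 13 12 14 18) = [11, 13, 2, 1, 8, 15, 3, 7, 5, 9, 4, 10, 14, 12, 18, 6, 16, 17, 0]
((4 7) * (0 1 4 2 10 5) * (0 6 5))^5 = [10, 0, 7, 3, 1, 6, 5, 4, 8, 9, 2] = (0 10 2 7 4 1)(5 6)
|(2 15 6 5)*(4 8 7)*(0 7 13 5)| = 9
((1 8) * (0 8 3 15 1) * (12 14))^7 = [8, 3, 2, 15, 4, 5, 6, 7, 0, 9, 10, 11, 14, 13, 12, 1] = (0 8)(1 3 15)(12 14)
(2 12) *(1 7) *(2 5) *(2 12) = [0, 7, 2, 3, 4, 12, 6, 1, 8, 9, 10, 11, 5] = (1 7)(5 12)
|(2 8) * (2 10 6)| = 4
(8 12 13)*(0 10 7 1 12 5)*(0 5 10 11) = [11, 12, 2, 3, 4, 5, 6, 1, 10, 9, 7, 0, 13, 8] = (0 11)(1 12 13 8 10 7)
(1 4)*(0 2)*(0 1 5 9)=[2, 4, 1, 3, 5, 9, 6, 7, 8, 0]=(0 2 1 4 5 9)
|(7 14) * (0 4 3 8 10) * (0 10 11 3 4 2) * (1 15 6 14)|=30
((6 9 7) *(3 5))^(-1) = (3 5)(6 7 9) = [0, 1, 2, 5, 4, 3, 7, 9, 8, 6]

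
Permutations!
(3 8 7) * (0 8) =[8, 1, 2, 0, 4, 5, 6, 3, 7] =(0 8 7 3)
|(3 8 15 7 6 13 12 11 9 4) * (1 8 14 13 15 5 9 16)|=33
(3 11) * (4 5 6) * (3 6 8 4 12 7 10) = (3 11 6 12 7 10)(4 5 8) = [0, 1, 2, 11, 5, 8, 12, 10, 4, 9, 3, 6, 7]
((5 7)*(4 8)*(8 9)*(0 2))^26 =(4 8 9) =[0, 1, 2, 3, 8, 5, 6, 7, 9, 4]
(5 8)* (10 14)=(5 8)(10 14)=[0, 1, 2, 3, 4, 8, 6, 7, 5, 9, 14, 11, 12, 13, 10]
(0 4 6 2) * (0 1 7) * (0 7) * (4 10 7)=[10, 0, 1, 3, 6, 5, 2, 4, 8, 9, 7]=(0 10 7 4 6 2 1)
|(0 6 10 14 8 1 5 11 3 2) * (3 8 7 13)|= |(0 6 10 14 7 13 3 2)(1 5 11 8)|= 8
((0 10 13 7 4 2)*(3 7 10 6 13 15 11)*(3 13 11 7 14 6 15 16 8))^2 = [7, 1, 15, 6, 0, 5, 13, 2, 14, 9, 8, 10, 12, 16, 11, 4, 3] = (0 7 2 15 4)(3 6 13 16)(8 14 11 10)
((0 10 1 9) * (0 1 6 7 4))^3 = (0 7 10 4 6)(1 9) = [7, 9, 2, 3, 6, 5, 0, 10, 8, 1, 4]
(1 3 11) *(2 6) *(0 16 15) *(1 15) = (0 16 1 3 11 15)(2 6) = [16, 3, 6, 11, 4, 5, 2, 7, 8, 9, 10, 15, 12, 13, 14, 0, 1]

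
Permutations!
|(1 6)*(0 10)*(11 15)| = |(0 10)(1 6)(11 15)| = 2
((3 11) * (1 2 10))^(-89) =(1 2 10)(3 11) =[0, 2, 10, 11, 4, 5, 6, 7, 8, 9, 1, 3]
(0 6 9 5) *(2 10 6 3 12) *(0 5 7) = (0 3 12 2 10 6 9 7) = [3, 1, 10, 12, 4, 5, 9, 0, 8, 7, 6, 11, 2]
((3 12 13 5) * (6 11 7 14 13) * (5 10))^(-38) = (3 10 14 11 12 5 13 7 6) = [0, 1, 2, 10, 4, 13, 3, 6, 8, 9, 14, 12, 5, 7, 11]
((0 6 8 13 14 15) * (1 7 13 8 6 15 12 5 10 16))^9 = (0 15)(1 7 13 14 12 5 10 16) = [15, 7, 2, 3, 4, 10, 6, 13, 8, 9, 16, 11, 5, 14, 12, 0, 1]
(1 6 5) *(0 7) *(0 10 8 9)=(0 7 10 8 9)(1 6 5)=[7, 6, 2, 3, 4, 1, 5, 10, 9, 0, 8]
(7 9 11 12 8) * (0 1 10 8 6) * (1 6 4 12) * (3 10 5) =(0 6)(1 5 3 10 8 7 9 11)(4 12) =[6, 5, 2, 10, 12, 3, 0, 9, 7, 11, 8, 1, 4]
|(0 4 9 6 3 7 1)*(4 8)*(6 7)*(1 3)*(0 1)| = 7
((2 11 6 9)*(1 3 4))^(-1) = (1 4 3)(2 9 6 11) = [0, 4, 9, 1, 3, 5, 11, 7, 8, 6, 10, 2]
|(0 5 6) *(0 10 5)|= |(5 6 10)|= 3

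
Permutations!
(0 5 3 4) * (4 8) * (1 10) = [5, 10, 2, 8, 0, 3, 6, 7, 4, 9, 1] = (0 5 3 8 4)(1 10)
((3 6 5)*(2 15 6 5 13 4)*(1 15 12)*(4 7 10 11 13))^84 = [0, 1, 2, 3, 4, 5, 6, 7, 8, 9, 10, 11, 12, 13, 14, 15] = (15)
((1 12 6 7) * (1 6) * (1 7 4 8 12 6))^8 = (1 4 12)(6 8 7) = [0, 4, 2, 3, 12, 5, 8, 6, 7, 9, 10, 11, 1]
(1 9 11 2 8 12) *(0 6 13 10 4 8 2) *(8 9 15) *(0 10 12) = (0 6 13 12 1 15 8)(4 9 11 10) = [6, 15, 2, 3, 9, 5, 13, 7, 0, 11, 4, 10, 1, 12, 14, 8]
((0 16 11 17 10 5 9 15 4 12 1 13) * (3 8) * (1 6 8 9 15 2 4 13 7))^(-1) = [13, 7, 9, 8, 2, 10, 12, 1, 6, 3, 17, 16, 4, 15, 14, 5, 0, 11] = (0 13 15 5 10 17 11 16)(1 7)(2 9 3 8 6 12 4)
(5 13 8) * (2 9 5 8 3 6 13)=(2 9 5)(3 6 13)=[0, 1, 9, 6, 4, 2, 13, 7, 8, 5, 10, 11, 12, 3]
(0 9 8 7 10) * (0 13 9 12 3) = (0 12 3)(7 10 13 9 8) = [12, 1, 2, 0, 4, 5, 6, 10, 7, 8, 13, 11, 3, 9]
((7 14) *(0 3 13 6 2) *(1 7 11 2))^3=(0 6 14)(1 11 3)(2 13 7)=[6, 11, 13, 1, 4, 5, 14, 2, 8, 9, 10, 3, 12, 7, 0]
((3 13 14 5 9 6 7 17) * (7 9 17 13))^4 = (3 5 13)(7 17 14) = [0, 1, 2, 5, 4, 13, 6, 17, 8, 9, 10, 11, 12, 3, 7, 15, 16, 14]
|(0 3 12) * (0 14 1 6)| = |(0 3 12 14 1 6)| = 6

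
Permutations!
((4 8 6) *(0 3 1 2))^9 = (8)(0 3 1 2) = [3, 2, 0, 1, 4, 5, 6, 7, 8]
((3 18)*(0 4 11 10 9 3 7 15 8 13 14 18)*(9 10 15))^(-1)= (0 3 9 7 18 14 13 8 15 11 4)= [3, 1, 2, 9, 0, 5, 6, 18, 15, 7, 10, 4, 12, 8, 13, 11, 16, 17, 14]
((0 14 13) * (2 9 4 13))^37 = [14, 1, 9, 3, 13, 5, 6, 7, 8, 4, 10, 11, 12, 0, 2] = (0 14 2 9 4 13)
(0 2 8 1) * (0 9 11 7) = (0 2 8 1 9 11 7) = [2, 9, 8, 3, 4, 5, 6, 0, 1, 11, 10, 7]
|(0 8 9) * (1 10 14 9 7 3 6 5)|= |(0 8 7 3 6 5 1 10 14 9)|= 10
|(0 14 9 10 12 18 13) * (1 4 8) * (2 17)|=42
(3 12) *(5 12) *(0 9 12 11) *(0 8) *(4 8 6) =(0 9 12 3 5 11 6 4 8) =[9, 1, 2, 5, 8, 11, 4, 7, 0, 12, 10, 6, 3]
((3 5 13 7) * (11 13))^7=[0, 1, 2, 11, 4, 13, 6, 5, 8, 9, 10, 7, 12, 3]=(3 11 7 5 13)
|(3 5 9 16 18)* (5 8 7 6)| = |(3 8 7 6 5 9 16 18)| = 8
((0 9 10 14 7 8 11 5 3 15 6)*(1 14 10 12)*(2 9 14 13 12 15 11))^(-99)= [9, 1, 14, 3, 4, 5, 2, 6, 0, 7, 10, 11, 12, 13, 15, 8]= (0 9 7 6 2 14 15 8)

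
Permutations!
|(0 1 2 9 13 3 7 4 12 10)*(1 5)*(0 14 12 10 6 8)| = 14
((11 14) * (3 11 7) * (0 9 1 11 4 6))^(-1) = (0 6 4 3 7 14 11 1 9) = [6, 9, 2, 7, 3, 5, 4, 14, 8, 0, 10, 1, 12, 13, 11]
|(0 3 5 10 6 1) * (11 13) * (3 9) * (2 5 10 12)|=6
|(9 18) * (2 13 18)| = |(2 13 18 9)| = 4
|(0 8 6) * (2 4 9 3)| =|(0 8 6)(2 4 9 3)| =12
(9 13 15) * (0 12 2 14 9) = (0 12 2 14 9 13 15) = [12, 1, 14, 3, 4, 5, 6, 7, 8, 13, 10, 11, 2, 15, 9, 0]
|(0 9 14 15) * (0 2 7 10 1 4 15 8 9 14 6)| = |(0 14 8 9 6)(1 4 15 2 7 10)| = 30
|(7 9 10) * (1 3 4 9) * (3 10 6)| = 12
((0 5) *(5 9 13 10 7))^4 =(0 7 13)(5 10 9) =[7, 1, 2, 3, 4, 10, 6, 13, 8, 5, 9, 11, 12, 0]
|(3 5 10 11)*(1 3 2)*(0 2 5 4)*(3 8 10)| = |(0 2 1 8 10 11 5 3 4)| = 9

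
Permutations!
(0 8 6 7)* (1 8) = (0 1 8 6 7) = [1, 8, 2, 3, 4, 5, 7, 0, 6]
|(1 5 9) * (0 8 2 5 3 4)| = 8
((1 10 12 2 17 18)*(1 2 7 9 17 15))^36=(18)=[0, 1, 2, 3, 4, 5, 6, 7, 8, 9, 10, 11, 12, 13, 14, 15, 16, 17, 18]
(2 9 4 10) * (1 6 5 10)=(1 6 5 10 2 9 4)=[0, 6, 9, 3, 1, 10, 5, 7, 8, 4, 2]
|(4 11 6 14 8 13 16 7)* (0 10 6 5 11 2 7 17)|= 24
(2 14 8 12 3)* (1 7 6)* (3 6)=(1 7 3 2 14 8 12 6)=[0, 7, 14, 2, 4, 5, 1, 3, 12, 9, 10, 11, 6, 13, 8]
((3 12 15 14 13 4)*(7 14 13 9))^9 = (3 4 13 15 12) = [0, 1, 2, 4, 13, 5, 6, 7, 8, 9, 10, 11, 3, 15, 14, 12]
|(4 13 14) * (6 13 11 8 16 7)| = 8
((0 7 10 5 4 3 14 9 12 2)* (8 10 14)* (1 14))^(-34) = (0 7 1 14 9 12 2)(3 8 10 5 4) = [7, 14, 0, 8, 3, 4, 6, 1, 10, 12, 5, 11, 2, 13, 9]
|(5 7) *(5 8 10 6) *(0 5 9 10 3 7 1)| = |(0 5 1)(3 7 8)(6 9 10)| = 3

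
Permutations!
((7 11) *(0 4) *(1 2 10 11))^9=(0 4)(1 7 11 10 2)=[4, 7, 1, 3, 0, 5, 6, 11, 8, 9, 2, 10]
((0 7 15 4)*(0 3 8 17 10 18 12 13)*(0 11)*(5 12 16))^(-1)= (0 11 13 12 5 16 18 10 17 8 3 4 15 7)= [11, 1, 2, 4, 15, 16, 6, 0, 3, 9, 17, 13, 5, 12, 14, 7, 18, 8, 10]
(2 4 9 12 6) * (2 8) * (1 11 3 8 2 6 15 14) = (1 11 3 8 6 2 4 9 12 15 14) = [0, 11, 4, 8, 9, 5, 2, 7, 6, 12, 10, 3, 15, 13, 1, 14]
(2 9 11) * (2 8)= (2 9 11 8)= [0, 1, 9, 3, 4, 5, 6, 7, 2, 11, 10, 8]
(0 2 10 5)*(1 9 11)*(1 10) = (0 2 1 9 11 10 5) = [2, 9, 1, 3, 4, 0, 6, 7, 8, 11, 5, 10]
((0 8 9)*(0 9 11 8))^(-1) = (8 11) = [0, 1, 2, 3, 4, 5, 6, 7, 11, 9, 10, 8]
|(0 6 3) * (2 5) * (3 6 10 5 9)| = |(0 10 5 2 9 3)| = 6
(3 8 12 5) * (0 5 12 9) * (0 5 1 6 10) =(12)(0 1 6 10)(3 8 9 5) =[1, 6, 2, 8, 4, 3, 10, 7, 9, 5, 0, 11, 12]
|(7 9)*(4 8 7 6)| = 5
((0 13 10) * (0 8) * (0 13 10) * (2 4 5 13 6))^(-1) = (0 13 5 4 2 6 8 10) = [13, 1, 6, 3, 2, 4, 8, 7, 10, 9, 0, 11, 12, 5]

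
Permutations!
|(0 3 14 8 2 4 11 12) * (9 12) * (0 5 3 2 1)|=|(0 2 4 11 9 12 5 3 14 8 1)|=11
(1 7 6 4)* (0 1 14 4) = [1, 7, 2, 3, 14, 5, 0, 6, 8, 9, 10, 11, 12, 13, 4] = (0 1 7 6)(4 14)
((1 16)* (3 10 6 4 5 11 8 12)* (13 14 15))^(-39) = (1 16)(3 10 6 4 5 11 8 12) = [0, 16, 2, 10, 5, 11, 4, 7, 12, 9, 6, 8, 3, 13, 14, 15, 1]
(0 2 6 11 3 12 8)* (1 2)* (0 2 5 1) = (1 5)(2 6 11 3 12 8) = [0, 5, 6, 12, 4, 1, 11, 7, 2, 9, 10, 3, 8]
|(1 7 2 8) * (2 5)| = |(1 7 5 2 8)| = 5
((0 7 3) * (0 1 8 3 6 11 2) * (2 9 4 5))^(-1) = (0 2 5 4 9 11 6 7)(1 3 8) = [2, 3, 5, 8, 9, 4, 7, 0, 1, 11, 10, 6]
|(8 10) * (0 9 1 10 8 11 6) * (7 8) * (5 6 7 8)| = |(0 9 1 10 11 7 5 6)| = 8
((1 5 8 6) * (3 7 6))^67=(1 5 8 3 7 6)=[0, 5, 2, 7, 4, 8, 1, 6, 3]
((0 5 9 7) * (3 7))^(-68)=(0 9 7 5 3)=[9, 1, 2, 0, 4, 3, 6, 5, 8, 7]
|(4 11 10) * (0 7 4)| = |(0 7 4 11 10)| = 5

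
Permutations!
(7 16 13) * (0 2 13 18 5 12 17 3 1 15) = (0 2 13 7 16 18 5 12 17 3 1 15) = [2, 15, 13, 1, 4, 12, 6, 16, 8, 9, 10, 11, 17, 7, 14, 0, 18, 3, 5]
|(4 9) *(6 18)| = |(4 9)(6 18)| = 2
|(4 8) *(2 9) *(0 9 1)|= |(0 9 2 1)(4 8)|= 4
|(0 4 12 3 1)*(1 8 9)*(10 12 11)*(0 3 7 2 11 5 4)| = 20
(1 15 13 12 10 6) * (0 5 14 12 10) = (0 5 14 12)(1 15 13 10 6) = [5, 15, 2, 3, 4, 14, 1, 7, 8, 9, 6, 11, 0, 10, 12, 13]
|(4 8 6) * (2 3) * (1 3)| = |(1 3 2)(4 8 6)| = 3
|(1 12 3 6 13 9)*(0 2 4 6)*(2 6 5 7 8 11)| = 42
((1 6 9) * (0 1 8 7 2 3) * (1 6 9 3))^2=(0 3 6)(1 8 2 9 7)=[3, 8, 9, 6, 4, 5, 0, 1, 2, 7]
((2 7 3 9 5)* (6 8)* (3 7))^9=(2 3 9 5)(6 8)=[0, 1, 3, 9, 4, 2, 8, 7, 6, 5]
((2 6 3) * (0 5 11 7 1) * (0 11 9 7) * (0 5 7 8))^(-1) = (0 8 9 5 11 1 7)(2 3 6) = [8, 7, 3, 6, 4, 11, 2, 0, 9, 5, 10, 1]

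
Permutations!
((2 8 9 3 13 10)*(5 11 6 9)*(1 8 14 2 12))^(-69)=(1 8 5 11 6 9 3 13 10 12)(2 14)=[0, 8, 14, 13, 4, 11, 9, 7, 5, 3, 12, 6, 1, 10, 2]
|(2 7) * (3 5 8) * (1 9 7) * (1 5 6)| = 8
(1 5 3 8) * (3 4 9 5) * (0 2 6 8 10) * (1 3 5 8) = [2, 5, 6, 10, 9, 4, 1, 7, 3, 8, 0] = (0 2 6 1 5 4 9 8 3 10)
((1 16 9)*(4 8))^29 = (1 9 16)(4 8) = [0, 9, 2, 3, 8, 5, 6, 7, 4, 16, 10, 11, 12, 13, 14, 15, 1]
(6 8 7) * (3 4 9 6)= [0, 1, 2, 4, 9, 5, 8, 3, 7, 6]= (3 4 9 6 8 7)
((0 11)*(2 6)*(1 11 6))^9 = [11, 2, 6, 3, 4, 5, 0, 7, 8, 9, 10, 1] = (0 11 1 2 6)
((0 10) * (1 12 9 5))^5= [10, 12, 2, 3, 4, 1, 6, 7, 8, 5, 0, 11, 9]= (0 10)(1 12 9 5)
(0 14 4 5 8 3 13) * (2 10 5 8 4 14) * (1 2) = (14)(0 1 2 10 5 4 8 3 13) = [1, 2, 10, 13, 8, 4, 6, 7, 3, 9, 5, 11, 12, 0, 14]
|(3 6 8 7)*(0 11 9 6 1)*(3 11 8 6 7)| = 12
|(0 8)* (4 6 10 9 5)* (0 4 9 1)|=6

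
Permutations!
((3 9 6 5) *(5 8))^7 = (3 6 5 9 8) = [0, 1, 2, 6, 4, 9, 5, 7, 3, 8]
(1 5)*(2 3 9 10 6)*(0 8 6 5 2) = (0 8 6)(1 2 3 9 10 5) = [8, 2, 3, 9, 4, 1, 0, 7, 6, 10, 5]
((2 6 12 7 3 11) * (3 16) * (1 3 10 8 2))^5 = (1 11 3)(2 10 7 6 8 16 12) = [0, 11, 10, 1, 4, 5, 8, 6, 16, 9, 7, 3, 2, 13, 14, 15, 12]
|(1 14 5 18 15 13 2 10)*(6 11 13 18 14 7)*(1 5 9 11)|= 42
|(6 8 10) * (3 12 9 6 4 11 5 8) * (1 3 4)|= |(1 3 12 9 6 4 11 5 8 10)|= 10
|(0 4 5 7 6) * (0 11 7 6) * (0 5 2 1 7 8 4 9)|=8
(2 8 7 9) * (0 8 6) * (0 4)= (0 8 7 9 2 6 4)= [8, 1, 6, 3, 0, 5, 4, 9, 7, 2]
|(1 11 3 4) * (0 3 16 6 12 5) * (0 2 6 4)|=|(0 3)(1 11 16 4)(2 6 12 5)|=4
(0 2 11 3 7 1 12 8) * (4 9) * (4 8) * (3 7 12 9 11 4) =[2, 9, 4, 12, 11, 5, 6, 1, 0, 8, 10, 7, 3] =(0 2 4 11 7 1 9 8)(3 12)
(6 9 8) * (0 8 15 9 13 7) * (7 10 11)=(0 8 6 13 10 11 7)(9 15)=[8, 1, 2, 3, 4, 5, 13, 0, 6, 15, 11, 7, 12, 10, 14, 9]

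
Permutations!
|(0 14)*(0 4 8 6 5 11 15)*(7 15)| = |(0 14 4 8 6 5 11 7 15)| = 9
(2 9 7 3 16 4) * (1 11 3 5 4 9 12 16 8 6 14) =[0, 11, 12, 8, 2, 4, 14, 5, 6, 7, 10, 3, 16, 13, 1, 15, 9] =(1 11 3 8 6 14)(2 12 16 9 7 5 4)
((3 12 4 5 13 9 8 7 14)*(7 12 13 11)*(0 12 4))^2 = (3 9 4 11 14 13 8 5 7) = [0, 1, 2, 9, 11, 7, 6, 3, 5, 4, 10, 14, 12, 8, 13]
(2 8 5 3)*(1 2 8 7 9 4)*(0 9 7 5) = (0 9 4 1 2 5 3 8) = [9, 2, 5, 8, 1, 3, 6, 7, 0, 4]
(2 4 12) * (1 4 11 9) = (1 4 12 2 11 9) = [0, 4, 11, 3, 12, 5, 6, 7, 8, 1, 10, 9, 2]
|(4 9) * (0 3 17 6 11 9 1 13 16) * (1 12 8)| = 12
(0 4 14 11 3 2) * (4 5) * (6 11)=(0 5 4 14 6 11 3 2)=[5, 1, 0, 2, 14, 4, 11, 7, 8, 9, 10, 3, 12, 13, 6]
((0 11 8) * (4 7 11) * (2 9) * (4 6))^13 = (0 6 4 7 11 8)(2 9) = [6, 1, 9, 3, 7, 5, 4, 11, 0, 2, 10, 8]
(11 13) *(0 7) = (0 7)(11 13) = [7, 1, 2, 3, 4, 5, 6, 0, 8, 9, 10, 13, 12, 11]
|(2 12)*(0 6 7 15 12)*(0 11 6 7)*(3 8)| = 14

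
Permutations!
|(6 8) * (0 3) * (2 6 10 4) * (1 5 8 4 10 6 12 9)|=8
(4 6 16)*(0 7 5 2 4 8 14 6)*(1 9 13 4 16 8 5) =(0 7 1 9 13 4)(2 16 5)(6 8 14) =[7, 9, 16, 3, 0, 2, 8, 1, 14, 13, 10, 11, 12, 4, 6, 15, 5]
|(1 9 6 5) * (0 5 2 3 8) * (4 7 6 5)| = 21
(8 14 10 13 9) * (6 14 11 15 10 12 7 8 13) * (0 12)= (0 12 7 8 11 15 10 6 14)(9 13)= [12, 1, 2, 3, 4, 5, 14, 8, 11, 13, 6, 15, 7, 9, 0, 10]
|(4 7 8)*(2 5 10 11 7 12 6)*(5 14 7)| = 21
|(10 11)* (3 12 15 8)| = |(3 12 15 8)(10 11)| = 4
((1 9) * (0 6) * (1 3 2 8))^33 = (0 6)(1 2 9 8 3) = [6, 2, 9, 1, 4, 5, 0, 7, 3, 8]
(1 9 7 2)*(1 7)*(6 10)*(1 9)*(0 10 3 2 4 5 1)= [10, 0, 7, 2, 5, 1, 3, 4, 8, 9, 6]= (0 10 6 3 2 7 4 5 1)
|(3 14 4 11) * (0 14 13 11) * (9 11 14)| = 7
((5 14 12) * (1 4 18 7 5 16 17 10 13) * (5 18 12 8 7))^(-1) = (1 13 10 17 16 12 4)(5 18 7 8 14) = [0, 13, 2, 3, 1, 18, 6, 8, 14, 9, 17, 11, 4, 10, 5, 15, 12, 16, 7]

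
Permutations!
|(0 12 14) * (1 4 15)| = |(0 12 14)(1 4 15)| = 3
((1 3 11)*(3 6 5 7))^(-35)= [0, 6, 2, 11, 4, 7, 5, 3, 8, 9, 10, 1]= (1 6 5 7 3 11)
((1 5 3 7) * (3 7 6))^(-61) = (1 7 5)(3 6) = [0, 7, 2, 6, 4, 1, 3, 5]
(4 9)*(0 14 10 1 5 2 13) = (0 14 10 1 5 2 13)(4 9) = [14, 5, 13, 3, 9, 2, 6, 7, 8, 4, 1, 11, 12, 0, 10]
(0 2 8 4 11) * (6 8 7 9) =(0 2 7 9 6 8 4 11) =[2, 1, 7, 3, 11, 5, 8, 9, 4, 6, 10, 0]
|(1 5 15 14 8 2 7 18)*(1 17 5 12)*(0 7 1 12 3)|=11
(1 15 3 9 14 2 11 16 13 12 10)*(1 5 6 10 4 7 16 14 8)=(1 15 3 9 8)(2 11 14)(4 7 16 13 12)(5 6 10)=[0, 15, 11, 9, 7, 6, 10, 16, 1, 8, 5, 14, 4, 12, 2, 3, 13]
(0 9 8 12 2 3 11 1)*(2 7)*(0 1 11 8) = (0 9)(2 3 8 12 7) = [9, 1, 3, 8, 4, 5, 6, 2, 12, 0, 10, 11, 7]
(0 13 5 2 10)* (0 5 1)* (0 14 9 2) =(0 13 1 14 9 2 10 5) =[13, 14, 10, 3, 4, 0, 6, 7, 8, 2, 5, 11, 12, 1, 9]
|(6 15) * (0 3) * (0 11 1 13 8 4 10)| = 8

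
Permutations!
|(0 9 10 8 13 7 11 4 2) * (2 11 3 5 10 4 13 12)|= |(0 9 4 11 13 7 3 5 10 8 12 2)|= 12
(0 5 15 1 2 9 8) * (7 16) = (0 5 15 1 2 9 8)(7 16) = [5, 2, 9, 3, 4, 15, 6, 16, 0, 8, 10, 11, 12, 13, 14, 1, 7]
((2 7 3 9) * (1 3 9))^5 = (1 3)(2 9 7) = [0, 3, 9, 1, 4, 5, 6, 2, 8, 7]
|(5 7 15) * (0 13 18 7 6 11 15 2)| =20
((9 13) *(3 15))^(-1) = (3 15)(9 13) = [0, 1, 2, 15, 4, 5, 6, 7, 8, 13, 10, 11, 12, 9, 14, 3]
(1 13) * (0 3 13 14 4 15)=[3, 14, 2, 13, 15, 5, 6, 7, 8, 9, 10, 11, 12, 1, 4, 0]=(0 3 13 1 14 4 15)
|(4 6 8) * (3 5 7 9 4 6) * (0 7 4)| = |(0 7 9)(3 5 4)(6 8)| = 6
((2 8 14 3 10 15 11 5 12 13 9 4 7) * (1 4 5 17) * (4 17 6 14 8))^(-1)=(1 17)(2 7 4)(3 14 6 11 15 10)(5 9 13 12)=[0, 17, 7, 14, 2, 9, 11, 4, 8, 13, 3, 15, 5, 12, 6, 10, 16, 1]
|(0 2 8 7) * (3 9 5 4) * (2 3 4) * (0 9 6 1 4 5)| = 10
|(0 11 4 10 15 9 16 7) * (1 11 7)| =14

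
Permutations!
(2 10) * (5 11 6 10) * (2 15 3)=[0, 1, 5, 2, 4, 11, 10, 7, 8, 9, 15, 6, 12, 13, 14, 3]=(2 5 11 6 10 15 3)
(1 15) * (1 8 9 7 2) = (1 15 8 9 7 2) = [0, 15, 1, 3, 4, 5, 6, 2, 9, 7, 10, 11, 12, 13, 14, 8]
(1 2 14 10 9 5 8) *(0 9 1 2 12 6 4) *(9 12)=(0 12 6 4)(1 9 5 8 2 14 10)=[12, 9, 14, 3, 0, 8, 4, 7, 2, 5, 1, 11, 6, 13, 10]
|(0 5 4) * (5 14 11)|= |(0 14 11 5 4)|= 5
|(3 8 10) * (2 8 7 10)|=6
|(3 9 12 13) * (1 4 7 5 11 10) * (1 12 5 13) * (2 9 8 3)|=10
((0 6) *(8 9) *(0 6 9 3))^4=(9)=[0, 1, 2, 3, 4, 5, 6, 7, 8, 9]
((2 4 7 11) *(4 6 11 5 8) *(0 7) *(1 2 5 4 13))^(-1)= (0 4 7)(1 13 8 5 11 6 2)= [4, 13, 1, 3, 7, 11, 2, 0, 5, 9, 10, 6, 12, 8]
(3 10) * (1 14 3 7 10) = (1 14 3)(7 10) = [0, 14, 2, 1, 4, 5, 6, 10, 8, 9, 7, 11, 12, 13, 3]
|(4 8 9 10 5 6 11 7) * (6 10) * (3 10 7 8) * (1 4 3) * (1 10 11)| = |(1 4 10 5 7 3 11 8 9 6)| = 10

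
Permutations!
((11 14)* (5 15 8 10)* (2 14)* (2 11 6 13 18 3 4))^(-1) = [0, 1, 4, 18, 3, 10, 14, 7, 15, 9, 8, 11, 12, 6, 2, 5, 16, 17, 13] = (2 4 3 18 13 6 14)(5 10 8 15)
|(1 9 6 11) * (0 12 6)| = 6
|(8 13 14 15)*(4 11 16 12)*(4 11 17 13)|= 6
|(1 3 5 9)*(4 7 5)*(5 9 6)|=10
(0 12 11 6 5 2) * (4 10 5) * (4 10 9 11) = (0 12 4 9 11 6 10 5 2) = [12, 1, 0, 3, 9, 2, 10, 7, 8, 11, 5, 6, 4]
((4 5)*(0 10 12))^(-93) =(12)(4 5) =[0, 1, 2, 3, 5, 4, 6, 7, 8, 9, 10, 11, 12]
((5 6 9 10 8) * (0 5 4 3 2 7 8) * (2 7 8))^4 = (0 10 9 6 5)(2 7 3 4 8) = [10, 1, 7, 4, 8, 0, 5, 3, 2, 6, 9]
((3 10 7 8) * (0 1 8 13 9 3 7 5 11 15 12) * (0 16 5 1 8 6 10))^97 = (0 8 7 13 9 3)(1 6 10)(5 15 16 11 12) = [8, 6, 2, 0, 4, 15, 10, 13, 7, 3, 1, 12, 5, 9, 14, 16, 11]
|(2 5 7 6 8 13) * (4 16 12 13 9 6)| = 21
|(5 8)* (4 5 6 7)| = 5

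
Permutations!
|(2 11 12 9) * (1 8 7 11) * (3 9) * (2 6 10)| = |(1 8 7 11 12 3 9 6 10 2)| = 10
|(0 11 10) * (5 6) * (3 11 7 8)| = 6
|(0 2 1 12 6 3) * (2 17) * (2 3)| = 12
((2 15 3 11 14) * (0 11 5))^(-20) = [11, 1, 15, 5, 4, 0, 6, 7, 8, 9, 10, 14, 12, 13, 2, 3] = (0 11 14 2 15 3 5)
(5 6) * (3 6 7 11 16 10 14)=(3 6 5 7 11 16 10 14)=[0, 1, 2, 6, 4, 7, 5, 11, 8, 9, 14, 16, 12, 13, 3, 15, 10]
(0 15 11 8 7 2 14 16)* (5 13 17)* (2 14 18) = (0 15 11 8 7 14 16)(2 18)(5 13 17) = [15, 1, 18, 3, 4, 13, 6, 14, 7, 9, 10, 8, 12, 17, 16, 11, 0, 5, 2]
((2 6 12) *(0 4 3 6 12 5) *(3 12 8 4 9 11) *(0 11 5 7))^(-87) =(0 3 9 6 5 7 11)(2 8 4 12) =[3, 1, 8, 9, 12, 7, 5, 11, 4, 6, 10, 0, 2]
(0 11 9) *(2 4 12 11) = [2, 1, 4, 3, 12, 5, 6, 7, 8, 0, 10, 9, 11] = (0 2 4 12 11 9)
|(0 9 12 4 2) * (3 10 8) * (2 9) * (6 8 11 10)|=6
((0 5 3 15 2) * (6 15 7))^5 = (0 15 7 5 2 6 3) = [15, 1, 6, 0, 4, 2, 3, 5, 8, 9, 10, 11, 12, 13, 14, 7]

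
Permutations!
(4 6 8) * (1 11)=(1 11)(4 6 8)=[0, 11, 2, 3, 6, 5, 8, 7, 4, 9, 10, 1]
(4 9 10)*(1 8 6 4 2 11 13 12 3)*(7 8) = (1 7 8 6 4 9 10 2 11 13 12 3) = [0, 7, 11, 1, 9, 5, 4, 8, 6, 10, 2, 13, 3, 12]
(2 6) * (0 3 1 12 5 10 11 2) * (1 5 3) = (0 1 12 3 5 10 11 2 6) = [1, 12, 6, 5, 4, 10, 0, 7, 8, 9, 11, 2, 3]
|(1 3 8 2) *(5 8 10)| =6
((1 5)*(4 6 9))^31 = (1 5)(4 6 9) = [0, 5, 2, 3, 6, 1, 9, 7, 8, 4]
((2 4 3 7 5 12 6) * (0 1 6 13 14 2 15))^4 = (15)(2 5)(3 13)(4 12)(7 14) = [0, 1, 5, 13, 12, 2, 6, 14, 8, 9, 10, 11, 4, 3, 7, 15]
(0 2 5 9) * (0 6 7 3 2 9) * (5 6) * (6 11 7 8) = (0 9 5)(2 11 7 3)(6 8) = [9, 1, 11, 2, 4, 0, 8, 3, 6, 5, 10, 7]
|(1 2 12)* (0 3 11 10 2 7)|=|(0 3 11 10 2 12 1 7)|=8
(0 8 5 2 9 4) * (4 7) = (0 8 5 2 9 7 4) = [8, 1, 9, 3, 0, 2, 6, 4, 5, 7]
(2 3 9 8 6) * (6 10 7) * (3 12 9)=(2 12 9 8 10 7 6)=[0, 1, 12, 3, 4, 5, 2, 6, 10, 8, 7, 11, 9]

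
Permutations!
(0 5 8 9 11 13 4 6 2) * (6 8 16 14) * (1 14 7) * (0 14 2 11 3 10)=(0 5 16 7 1 2 14 6 11 13 4 8 9 3 10)=[5, 2, 14, 10, 8, 16, 11, 1, 9, 3, 0, 13, 12, 4, 6, 15, 7]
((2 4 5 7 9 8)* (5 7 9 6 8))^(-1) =(2 8 6 7 4)(5 9) =[0, 1, 8, 3, 2, 9, 7, 4, 6, 5]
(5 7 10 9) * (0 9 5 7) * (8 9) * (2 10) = (0 8 9 7 2 10 5) = [8, 1, 10, 3, 4, 0, 6, 2, 9, 7, 5]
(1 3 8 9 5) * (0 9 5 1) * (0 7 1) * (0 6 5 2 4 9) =(1 3 8 2 4 9 6 5 7) =[0, 3, 4, 8, 9, 7, 5, 1, 2, 6]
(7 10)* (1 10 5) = [0, 10, 2, 3, 4, 1, 6, 5, 8, 9, 7] = (1 10 7 5)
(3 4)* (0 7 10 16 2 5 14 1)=[7, 0, 5, 4, 3, 14, 6, 10, 8, 9, 16, 11, 12, 13, 1, 15, 2]=(0 7 10 16 2 5 14 1)(3 4)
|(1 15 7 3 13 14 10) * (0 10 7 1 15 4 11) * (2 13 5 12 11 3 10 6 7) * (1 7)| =24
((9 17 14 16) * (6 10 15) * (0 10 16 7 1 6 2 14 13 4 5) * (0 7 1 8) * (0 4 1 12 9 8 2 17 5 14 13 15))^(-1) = [10, 13, 7, 3, 8, 9, 1, 5, 16, 12, 0, 11, 14, 2, 4, 17, 6, 15] = (0 10)(1 13 2 7 5 9 12 14 4 8 16 6)(15 17)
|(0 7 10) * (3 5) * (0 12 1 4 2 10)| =|(0 7)(1 4 2 10 12)(3 5)| =10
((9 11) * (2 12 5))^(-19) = (2 5 12)(9 11) = [0, 1, 5, 3, 4, 12, 6, 7, 8, 11, 10, 9, 2]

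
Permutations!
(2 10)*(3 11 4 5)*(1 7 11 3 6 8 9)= (1 7 11 4 5 6 8 9)(2 10)= [0, 7, 10, 3, 5, 6, 8, 11, 9, 1, 2, 4]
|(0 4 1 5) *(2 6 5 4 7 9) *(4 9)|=|(0 7 4 1 9 2 6 5)|=8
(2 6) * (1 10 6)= (1 10 6 2)= [0, 10, 1, 3, 4, 5, 2, 7, 8, 9, 6]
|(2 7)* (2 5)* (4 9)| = 6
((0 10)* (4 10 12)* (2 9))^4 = (12) = [0, 1, 2, 3, 4, 5, 6, 7, 8, 9, 10, 11, 12]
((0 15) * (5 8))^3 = (0 15)(5 8) = [15, 1, 2, 3, 4, 8, 6, 7, 5, 9, 10, 11, 12, 13, 14, 0]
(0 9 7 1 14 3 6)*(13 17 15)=(0 9 7 1 14 3 6)(13 17 15)=[9, 14, 2, 6, 4, 5, 0, 1, 8, 7, 10, 11, 12, 17, 3, 13, 16, 15]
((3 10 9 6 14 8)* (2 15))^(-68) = (15)(3 14 9)(6 10 8) = [0, 1, 2, 14, 4, 5, 10, 7, 6, 3, 8, 11, 12, 13, 9, 15]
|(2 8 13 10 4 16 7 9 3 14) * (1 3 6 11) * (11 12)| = |(1 3 14 2 8 13 10 4 16 7 9 6 12 11)| = 14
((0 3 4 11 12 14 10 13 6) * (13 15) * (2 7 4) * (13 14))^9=(15)=[0, 1, 2, 3, 4, 5, 6, 7, 8, 9, 10, 11, 12, 13, 14, 15]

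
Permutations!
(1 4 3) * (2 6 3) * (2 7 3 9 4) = (1 2 6 9 4 7 3) = [0, 2, 6, 1, 7, 5, 9, 3, 8, 4]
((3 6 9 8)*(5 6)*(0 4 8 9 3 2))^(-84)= (9)= [0, 1, 2, 3, 4, 5, 6, 7, 8, 9]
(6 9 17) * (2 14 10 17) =(2 14 10 17 6 9) =[0, 1, 14, 3, 4, 5, 9, 7, 8, 2, 17, 11, 12, 13, 10, 15, 16, 6]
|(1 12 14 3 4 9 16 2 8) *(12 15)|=10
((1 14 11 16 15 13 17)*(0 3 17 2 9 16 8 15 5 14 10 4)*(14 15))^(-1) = (0 4 10 1 17 3)(2 13 15 5 16 9)(8 11 14) = [4, 17, 13, 0, 10, 16, 6, 7, 11, 2, 1, 14, 12, 15, 8, 5, 9, 3]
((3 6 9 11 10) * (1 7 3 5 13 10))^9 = (13)(1 6)(3 11)(7 9) = [0, 6, 2, 11, 4, 5, 1, 9, 8, 7, 10, 3, 12, 13]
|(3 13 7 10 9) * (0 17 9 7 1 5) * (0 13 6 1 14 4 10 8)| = |(0 17 9 3 6 1 5 13 14 4 10 7 8)| = 13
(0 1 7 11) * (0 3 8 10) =[1, 7, 2, 8, 4, 5, 6, 11, 10, 9, 0, 3] =(0 1 7 11 3 8 10)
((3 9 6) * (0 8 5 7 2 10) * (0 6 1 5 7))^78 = (0 1 3 10 7)(2 8 5 9 6) = [1, 3, 8, 10, 4, 9, 2, 0, 5, 6, 7]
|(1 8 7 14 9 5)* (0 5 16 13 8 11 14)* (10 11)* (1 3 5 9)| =|(0 9 16 13 8 7)(1 10 11 14)(3 5)| =12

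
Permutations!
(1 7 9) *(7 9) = (1 9) = [0, 9, 2, 3, 4, 5, 6, 7, 8, 1]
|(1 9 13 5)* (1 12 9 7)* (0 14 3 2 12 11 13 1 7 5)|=10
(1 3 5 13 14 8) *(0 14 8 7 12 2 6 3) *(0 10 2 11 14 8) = (0 8 1 10 2 6 3 5 13)(7 12 11 14) = [8, 10, 6, 5, 4, 13, 3, 12, 1, 9, 2, 14, 11, 0, 7]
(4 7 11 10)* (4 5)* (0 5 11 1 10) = (0 5 4 7 1 10 11) = [5, 10, 2, 3, 7, 4, 6, 1, 8, 9, 11, 0]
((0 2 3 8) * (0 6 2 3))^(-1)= (0 2 6 8 3)= [2, 1, 6, 0, 4, 5, 8, 7, 3]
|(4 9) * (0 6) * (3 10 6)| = 4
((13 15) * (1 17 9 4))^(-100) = (17) = [0, 1, 2, 3, 4, 5, 6, 7, 8, 9, 10, 11, 12, 13, 14, 15, 16, 17]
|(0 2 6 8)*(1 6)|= |(0 2 1 6 8)|= 5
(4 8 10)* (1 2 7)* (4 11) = (1 2 7)(4 8 10 11) = [0, 2, 7, 3, 8, 5, 6, 1, 10, 9, 11, 4]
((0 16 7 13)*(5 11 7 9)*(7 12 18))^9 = (18) = [0, 1, 2, 3, 4, 5, 6, 7, 8, 9, 10, 11, 12, 13, 14, 15, 16, 17, 18]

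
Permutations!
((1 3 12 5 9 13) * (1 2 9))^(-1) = (1 5 12 3)(2 13 9) = [0, 5, 13, 1, 4, 12, 6, 7, 8, 2, 10, 11, 3, 9]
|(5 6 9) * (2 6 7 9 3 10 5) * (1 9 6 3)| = |(1 9 2 3 10 5 7 6)| = 8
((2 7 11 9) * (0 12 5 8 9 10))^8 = [10, 1, 9, 3, 4, 12, 6, 2, 5, 8, 11, 7, 0] = (0 10 11 7 2 9 8 5 12)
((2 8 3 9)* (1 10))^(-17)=(1 10)(2 9 3 8)=[0, 10, 9, 8, 4, 5, 6, 7, 2, 3, 1]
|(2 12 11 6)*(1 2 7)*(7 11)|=|(1 2 12 7)(6 11)|=4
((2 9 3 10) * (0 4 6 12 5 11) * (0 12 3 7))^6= (12)(0 9 10 6)(2 3 4 7)= [9, 1, 3, 4, 7, 5, 0, 2, 8, 10, 6, 11, 12]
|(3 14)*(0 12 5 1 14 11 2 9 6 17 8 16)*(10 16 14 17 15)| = |(0 12 5 1 17 8 14 3 11 2 9 6 15 10 16)| = 15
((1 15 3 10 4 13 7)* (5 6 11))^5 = [0, 13, 2, 1, 3, 11, 5, 4, 8, 9, 15, 6, 12, 10, 14, 7] = (1 13 10 15 7 4 3)(5 11 6)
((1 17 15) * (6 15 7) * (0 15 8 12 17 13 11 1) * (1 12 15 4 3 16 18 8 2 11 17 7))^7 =(18)(1 13 17)(2 12 6 11 7) =[0, 13, 12, 3, 4, 5, 11, 2, 8, 9, 10, 7, 6, 17, 14, 15, 16, 1, 18]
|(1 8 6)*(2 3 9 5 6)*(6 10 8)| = |(1 6)(2 3 9 5 10 8)| = 6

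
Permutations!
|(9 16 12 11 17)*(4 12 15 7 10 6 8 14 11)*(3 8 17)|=28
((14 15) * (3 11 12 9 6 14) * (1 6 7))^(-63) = (15) = [0, 1, 2, 3, 4, 5, 6, 7, 8, 9, 10, 11, 12, 13, 14, 15]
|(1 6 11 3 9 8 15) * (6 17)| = 8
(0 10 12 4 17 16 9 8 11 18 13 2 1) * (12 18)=(0 10 18 13 2 1)(4 17 16 9 8 11 12)=[10, 0, 1, 3, 17, 5, 6, 7, 11, 8, 18, 12, 4, 2, 14, 15, 9, 16, 13]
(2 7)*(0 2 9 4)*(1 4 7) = (0 2 1 4)(7 9) = [2, 4, 1, 3, 0, 5, 6, 9, 8, 7]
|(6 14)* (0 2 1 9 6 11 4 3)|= 9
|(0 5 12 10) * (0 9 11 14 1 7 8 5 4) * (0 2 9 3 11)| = 36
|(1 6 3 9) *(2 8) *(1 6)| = 6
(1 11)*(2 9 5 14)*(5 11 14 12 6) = (1 14 2 9 11)(5 12 6) = [0, 14, 9, 3, 4, 12, 5, 7, 8, 11, 10, 1, 6, 13, 2]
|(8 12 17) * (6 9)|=6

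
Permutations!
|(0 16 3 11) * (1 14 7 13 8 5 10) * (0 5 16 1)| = 11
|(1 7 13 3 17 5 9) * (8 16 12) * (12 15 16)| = |(1 7 13 3 17 5 9)(8 12)(15 16)| = 14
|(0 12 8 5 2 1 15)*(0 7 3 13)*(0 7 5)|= |(0 12 8)(1 15 5 2)(3 13 7)|= 12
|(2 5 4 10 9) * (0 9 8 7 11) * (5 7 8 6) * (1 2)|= |(0 9 1 2 7 11)(4 10 6 5)|= 12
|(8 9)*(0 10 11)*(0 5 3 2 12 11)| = 10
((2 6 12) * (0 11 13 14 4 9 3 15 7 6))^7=(0 15 13 6 4 2 3 11 7 14 12 9)=[15, 1, 3, 11, 2, 5, 4, 14, 8, 0, 10, 7, 9, 6, 12, 13]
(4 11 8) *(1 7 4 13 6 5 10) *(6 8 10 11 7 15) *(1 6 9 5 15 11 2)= [0, 11, 1, 3, 7, 2, 15, 4, 13, 5, 6, 10, 12, 8, 14, 9]= (1 11 10 6 15 9 5 2)(4 7)(8 13)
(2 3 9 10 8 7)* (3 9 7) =(2 9 10 8 3 7) =[0, 1, 9, 7, 4, 5, 6, 2, 3, 10, 8]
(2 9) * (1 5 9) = (1 5 9 2) = [0, 5, 1, 3, 4, 9, 6, 7, 8, 2]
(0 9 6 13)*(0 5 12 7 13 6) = (0 9)(5 12 7 13) = [9, 1, 2, 3, 4, 12, 6, 13, 8, 0, 10, 11, 7, 5]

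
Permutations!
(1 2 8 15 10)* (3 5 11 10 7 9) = (1 2 8 15 7 9 3 5 11 10) = [0, 2, 8, 5, 4, 11, 6, 9, 15, 3, 1, 10, 12, 13, 14, 7]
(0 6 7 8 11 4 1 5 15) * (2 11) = (0 6 7 8 2 11 4 1 5 15) = [6, 5, 11, 3, 1, 15, 7, 8, 2, 9, 10, 4, 12, 13, 14, 0]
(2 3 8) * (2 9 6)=(2 3 8 9 6)=[0, 1, 3, 8, 4, 5, 2, 7, 9, 6]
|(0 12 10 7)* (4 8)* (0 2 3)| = 6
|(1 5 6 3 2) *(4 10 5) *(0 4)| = |(0 4 10 5 6 3 2 1)| = 8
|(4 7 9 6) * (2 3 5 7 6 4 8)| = 8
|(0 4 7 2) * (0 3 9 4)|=|(2 3 9 4 7)|=5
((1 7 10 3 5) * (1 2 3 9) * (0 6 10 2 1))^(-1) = (0 9 10 6)(1 5 3 2 7) = [9, 5, 7, 2, 4, 3, 0, 1, 8, 10, 6]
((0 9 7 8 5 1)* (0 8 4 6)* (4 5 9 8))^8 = [0, 1, 2, 3, 4, 5, 6, 7, 8, 9] = (9)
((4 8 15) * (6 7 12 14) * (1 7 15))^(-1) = (1 8 4 15 6 14 12 7) = [0, 8, 2, 3, 15, 5, 14, 1, 4, 9, 10, 11, 7, 13, 12, 6]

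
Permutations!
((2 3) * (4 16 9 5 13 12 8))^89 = (2 3)(4 12 5 16 8 13 9) = [0, 1, 3, 2, 12, 16, 6, 7, 13, 4, 10, 11, 5, 9, 14, 15, 8]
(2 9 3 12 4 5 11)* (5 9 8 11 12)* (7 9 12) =(2 8 11)(3 5 7 9)(4 12) =[0, 1, 8, 5, 12, 7, 6, 9, 11, 3, 10, 2, 4]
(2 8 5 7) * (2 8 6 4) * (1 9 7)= [0, 9, 6, 3, 2, 1, 4, 8, 5, 7]= (1 9 7 8 5)(2 6 4)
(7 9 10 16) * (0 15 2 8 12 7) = (0 15 2 8 12 7 9 10 16) = [15, 1, 8, 3, 4, 5, 6, 9, 12, 10, 16, 11, 7, 13, 14, 2, 0]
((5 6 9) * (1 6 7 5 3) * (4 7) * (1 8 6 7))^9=(1 7 5 4)(3 8 6 9)=[0, 7, 2, 8, 1, 4, 9, 5, 6, 3]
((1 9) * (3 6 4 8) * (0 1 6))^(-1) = [3, 0, 2, 8, 6, 5, 9, 7, 4, 1] = (0 3 8 4 6 9 1)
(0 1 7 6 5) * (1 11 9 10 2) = (0 11 9 10 2 1 7 6 5) = [11, 7, 1, 3, 4, 0, 5, 6, 8, 10, 2, 9]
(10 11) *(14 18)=(10 11)(14 18)=[0, 1, 2, 3, 4, 5, 6, 7, 8, 9, 11, 10, 12, 13, 18, 15, 16, 17, 14]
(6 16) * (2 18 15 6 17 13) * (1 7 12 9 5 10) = (1 7 12 9 5 10)(2 18 15 6 16 17 13) = [0, 7, 18, 3, 4, 10, 16, 12, 8, 5, 1, 11, 9, 2, 14, 6, 17, 13, 15]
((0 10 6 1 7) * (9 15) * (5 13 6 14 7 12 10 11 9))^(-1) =(0 7 14 10 12 1 6 13 5 15 9 11) =[7, 6, 2, 3, 4, 15, 13, 14, 8, 11, 12, 0, 1, 5, 10, 9]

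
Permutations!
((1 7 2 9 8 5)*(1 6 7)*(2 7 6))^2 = [0, 1, 8, 3, 4, 9, 6, 7, 2, 5] = (2 8)(5 9)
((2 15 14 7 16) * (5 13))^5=(16)(5 13)=[0, 1, 2, 3, 4, 13, 6, 7, 8, 9, 10, 11, 12, 5, 14, 15, 16]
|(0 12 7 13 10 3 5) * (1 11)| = |(0 12 7 13 10 3 5)(1 11)| = 14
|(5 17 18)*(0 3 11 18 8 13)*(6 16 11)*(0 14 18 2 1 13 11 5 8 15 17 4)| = |(0 3 6 16 5 4)(1 13 14 18 8 11 2)(15 17)| = 42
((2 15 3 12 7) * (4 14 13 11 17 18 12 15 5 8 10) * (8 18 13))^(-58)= [0, 1, 18, 3, 8, 12, 6, 5, 4, 9, 14, 13, 2, 17, 10, 15, 16, 11, 7]= (2 18 7 5 12)(4 8)(10 14)(11 13 17)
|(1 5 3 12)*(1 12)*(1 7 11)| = |(12)(1 5 3 7 11)| = 5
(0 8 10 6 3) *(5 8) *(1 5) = (0 1 5 8 10 6 3) = [1, 5, 2, 0, 4, 8, 3, 7, 10, 9, 6]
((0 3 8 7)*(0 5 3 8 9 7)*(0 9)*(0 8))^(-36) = [0, 1, 2, 5, 4, 7, 6, 9, 3, 8] = (3 5 7 9 8)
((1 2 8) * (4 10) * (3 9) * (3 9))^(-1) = (1 8 2)(4 10) = [0, 8, 1, 3, 10, 5, 6, 7, 2, 9, 4]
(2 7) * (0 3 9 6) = (0 3 9 6)(2 7) = [3, 1, 7, 9, 4, 5, 0, 2, 8, 6]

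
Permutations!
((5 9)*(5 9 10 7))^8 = [0, 1, 2, 3, 4, 7, 6, 10, 8, 9, 5] = (5 7 10)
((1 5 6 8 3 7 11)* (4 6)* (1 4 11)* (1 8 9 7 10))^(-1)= (1 10 3 8 7 9 6 4 11 5)= [0, 10, 2, 8, 11, 1, 4, 9, 7, 6, 3, 5]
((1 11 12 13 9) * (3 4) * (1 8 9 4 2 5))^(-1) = (1 5 2 3 4 13 12 11)(8 9) = [0, 5, 3, 4, 13, 2, 6, 7, 9, 8, 10, 1, 11, 12]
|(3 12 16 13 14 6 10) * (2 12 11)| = |(2 12 16 13 14 6 10 3 11)| = 9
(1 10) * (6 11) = (1 10)(6 11) = [0, 10, 2, 3, 4, 5, 11, 7, 8, 9, 1, 6]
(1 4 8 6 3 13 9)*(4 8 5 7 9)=(1 8 6 3 13 4 5 7 9)=[0, 8, 2, 13, 5, 7, 3, 9, 6, 1, 10, 11, 12, 4]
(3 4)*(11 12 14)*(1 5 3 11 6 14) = (1 5 3 4 11 12)(6 14) = [0, 5, 2, 4, 11, 3, 14, 7, 8, 9, 10, 12, 1, 13, 6]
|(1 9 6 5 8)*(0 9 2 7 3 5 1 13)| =|(0 9 6 1 2 7 3 5 8 13)| =10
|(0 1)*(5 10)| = |(0 1)(5 10)| = 2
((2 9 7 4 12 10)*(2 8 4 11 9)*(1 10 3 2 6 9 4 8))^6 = [0, 1, 12, 4, 7, 5, 3, 6, 8, 2, 10, 9, 11] = (2 12 11 9)(3 4 7 6)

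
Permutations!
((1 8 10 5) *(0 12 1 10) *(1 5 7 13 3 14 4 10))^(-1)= (0 8 1 5 12)(3 13 7 10 4 14)= [8, 5, 2, 13, 14, 12, 6, 10, 1, 9, 4, 11, 0, 7, 3]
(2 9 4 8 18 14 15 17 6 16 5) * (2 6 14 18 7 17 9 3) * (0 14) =(18)(0 14 15 9 4 8 7 17)(2 3)(5 6 16) =[14, 1, 3, 2, 8, 6, 16, 17, 7, 4, 10, 11, 12, 13, 15, 9, 5, 0, 18]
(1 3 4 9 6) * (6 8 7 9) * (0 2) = (0 2)(1 3 4 6)(7 9 8) = [2, 3, 0, 4, 6, 5, 1, 9, 7, 8]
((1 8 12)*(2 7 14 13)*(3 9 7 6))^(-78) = [0, 1, 13, 6, 4, 5, 2, 9, 8, 3, 10, 11, 12, 14, 7] = (2 13 14 7 9 3 6)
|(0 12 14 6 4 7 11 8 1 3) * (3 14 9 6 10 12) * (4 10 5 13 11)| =12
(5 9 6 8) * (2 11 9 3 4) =(2 11 9 6 8 5 3 4) =[0, 1, 11, 4, 2, 3, 8, 7, 5, 6, 10, 9]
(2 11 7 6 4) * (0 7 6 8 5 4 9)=(0 7 8 5 4 2 11 6 9)=[7, 1, 11, 3, 2, 4, 9, 8, 5, 0, 10, 6]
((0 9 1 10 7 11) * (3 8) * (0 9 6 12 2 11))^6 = (0 1 2)(6 10 11)(7 9 12) = [1, 2, 0, 3, 4, 5, 10, 9, 8, 12, 11, 6, 7]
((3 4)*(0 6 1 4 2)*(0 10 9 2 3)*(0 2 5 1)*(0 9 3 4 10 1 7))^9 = [7, 2, 4, 10, 3, 9, 0, 5, 8, 6, 1] = (0 7 5 9 6)(1 2 4 3 10)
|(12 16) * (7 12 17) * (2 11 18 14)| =4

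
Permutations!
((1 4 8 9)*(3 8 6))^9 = [0, 3, 2, 1, 8, 5, 9, 7, 4, 6] = (1 3)(4 8)(6 9)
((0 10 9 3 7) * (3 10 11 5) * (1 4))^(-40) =(11) =[0, 1, 2, 3, 4, 5, 6, 7, 8, 9, 10, 11]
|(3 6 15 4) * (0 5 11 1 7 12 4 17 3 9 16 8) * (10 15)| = 10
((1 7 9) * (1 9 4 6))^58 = [0, 4, 2, 3, 1, 5, 7, 6, 8, 9] = (9)(1 4)(6 7)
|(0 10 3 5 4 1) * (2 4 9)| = 8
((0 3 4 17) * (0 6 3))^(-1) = (3 6 17 4) = [0, 1, 2, 6, 3, 5, 17, 7, 8, 9, 10, 11, 12, 13, 14, 15, 16, 4]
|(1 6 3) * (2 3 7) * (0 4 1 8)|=|(0 4 1 6 7 2 3 8)|=8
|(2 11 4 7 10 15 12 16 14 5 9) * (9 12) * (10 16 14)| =24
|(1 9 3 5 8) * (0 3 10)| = |(0 3 5 8 1 9 10)| = 7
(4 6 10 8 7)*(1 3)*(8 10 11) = (1 3)(4 6 11 8 7) = [0, 3, 2, 1, 6, 5, 11, 4, 7, 9, 10, 8]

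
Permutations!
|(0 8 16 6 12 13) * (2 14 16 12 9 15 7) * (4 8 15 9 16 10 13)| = 42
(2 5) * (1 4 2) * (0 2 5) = (0 2)(1 4 5) = [2, 4, 0, 3, 5, 1]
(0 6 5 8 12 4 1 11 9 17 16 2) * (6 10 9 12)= (0 10 9 17 16 2)(1 11 12 4)(5 8 6)= [10, 11, 0, 3, 1, 8, 5, 7, 6, 17, 9, 12, 4, 13, 14, 15, 2, 16]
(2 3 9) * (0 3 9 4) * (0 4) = (0 3)(2 9) = [3, 1, 9, 0, 4, 5, 6, 7, 8, 2]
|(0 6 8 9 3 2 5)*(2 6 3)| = |(0 3 6 8 9 2 5)| = 7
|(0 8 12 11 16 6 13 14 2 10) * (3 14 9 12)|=|(0 8 3 14 2 10)(6 13 9 12 11 16)|=6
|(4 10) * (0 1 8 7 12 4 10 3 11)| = |(0 1 8 7 12 4 3 11)| = 8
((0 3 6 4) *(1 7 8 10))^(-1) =(0 4 6 3)(1 10 8 7) =[4, 10, 2, 0, 6, 5, 3, 1, 7, 9, 8]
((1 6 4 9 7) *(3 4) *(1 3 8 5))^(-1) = [0, 5, 2, 7, 3, 8, 1, 9, 6, 4] = (1 5 8 6)(3 7 9 4)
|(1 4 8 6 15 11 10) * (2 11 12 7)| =|(1 4 8 6 15 12 7 2 11 10)| =10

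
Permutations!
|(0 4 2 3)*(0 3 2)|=2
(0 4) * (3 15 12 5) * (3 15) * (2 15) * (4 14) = (0 14 4)(2 15 12 5) = [14, 1, 15, 3, 0, 2, 6, 7, 8, 9, 10, 11, 5, 13, 4, 12]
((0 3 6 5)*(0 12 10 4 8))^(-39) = [3, 1, 2, 6, 8, 12, 5, 7, 0, 9, 4, 11, 10] = (0 3 6 5 12 10 4 8)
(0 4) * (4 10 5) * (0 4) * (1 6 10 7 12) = (0 7 12 1 6 10 5) = [7, 6, 2, 3, 4, 0, 10, 12, 8, 9, 5, 11, 1]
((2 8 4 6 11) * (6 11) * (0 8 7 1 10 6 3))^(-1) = [3, 7, 11, 6, 8, 5, 10, 2, 0, 9, 1, 4] = (0 3 6 10 1 7 2 11 4 8)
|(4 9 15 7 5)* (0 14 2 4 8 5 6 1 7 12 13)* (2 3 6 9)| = 10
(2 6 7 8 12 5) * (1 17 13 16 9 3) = (1 17 13 16 9 3)(2 6 7 8 12 5) = [0, 17, 6, 1, 4, 2, 7, 8, 12, 3, 10, 11, 5, 16, 14, 15, 9, 13]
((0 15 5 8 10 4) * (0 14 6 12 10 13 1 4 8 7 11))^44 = (0 11 7 5 15)(1 12)(4 10)(6 13)(8 14) = [11, 12, 2, 3, 10, 15, 13, 5, 14, 9, 4, 7, 1, 6, 8, 0]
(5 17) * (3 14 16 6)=(3 14 16 6)(5 17)=[0, 1, 2, 14, 4, 17, 3, 7, 8, 9, 10, 11, 12, 13, 16, 15, 6, 5]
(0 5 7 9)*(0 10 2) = [5, 1, 0, 3, 4, 7, 6, 9, 8, 10, 2] = (0 5 7 9 10 2)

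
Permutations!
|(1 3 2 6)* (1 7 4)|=|(1 3 2 6 7 4)|=6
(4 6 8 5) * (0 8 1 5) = (0 8)(1 5 4 6) = [8, 5, 2, 3, 6, 4, 1, 7, 0]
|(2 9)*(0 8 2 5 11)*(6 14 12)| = |(0 8 2 9 5 11)(6 14 12)| = 6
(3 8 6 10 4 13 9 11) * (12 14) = (3 8 6 10 4 13 9 11)(12 14) = [0, 1, 2, 8, 13, 5, 10, 7, 6, 11, 4, 3, 14, 9, 12]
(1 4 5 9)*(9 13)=(1 4 5 13 9)=[0, 4, 2, 3, 5, 13, 6, 7, 8, 1, 10, 11, 12, 9]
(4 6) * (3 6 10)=(3 6 4 10)=[0, 1, 2, 6, 10, 5, 4, 7, 8, 9, 3]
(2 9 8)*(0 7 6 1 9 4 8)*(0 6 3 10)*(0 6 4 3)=[7, 9, 3, 10, 8, 5, 1, 0, 2, 4, 6]=(0 7)(1 9 4 8 2 3 10 6)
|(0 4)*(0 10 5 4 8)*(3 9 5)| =10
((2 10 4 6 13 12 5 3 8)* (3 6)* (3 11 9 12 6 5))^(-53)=[0, 1, 11, 10, 12, 5, 13, 7, 4, 8, 9, 3, 2, 6]=(2 11 3 10 9 8 4 12)(6 13)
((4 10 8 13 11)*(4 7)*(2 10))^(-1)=(2 4 7 11 13 8 10)=[0, 1, 4, 3, 7, 5, 6, 11, 10, 9, 2, 13, 12, 8]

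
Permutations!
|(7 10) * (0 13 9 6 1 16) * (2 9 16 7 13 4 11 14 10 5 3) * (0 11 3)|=|(0 4 3 2 9 6 1 7 5)(10 13 16 11 14)|=45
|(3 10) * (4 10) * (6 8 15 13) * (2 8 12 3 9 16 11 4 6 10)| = 9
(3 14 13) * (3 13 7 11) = [0, 1, 2, 14, 4, 5, 6, 11, 8, 9, 10, 3, 12, 13, 7] = (3 14 7 11)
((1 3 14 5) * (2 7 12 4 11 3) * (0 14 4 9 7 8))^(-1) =(0 8 2 1 5 14)(3 11 4)(7 9 12) =[8, 5, 1, 11, 3, 14, 6, 9, 2, 12, 10, 4, 7, 13, 0]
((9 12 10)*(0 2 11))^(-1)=(0 11 2)(9 10 12)=[11, 1, 0, 3, 4, 5, 6, 7, 8, 10, 12, 2, 9]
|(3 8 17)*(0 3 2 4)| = 6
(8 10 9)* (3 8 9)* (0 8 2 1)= (0 8 10 3 2 1)= [8, 0, 1, 2, 4, 5, 6, 7, 10, 9, 3]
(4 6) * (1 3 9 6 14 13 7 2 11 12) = (1 3 9 6 4 14 13 7 2 11 12) = [0, 3, 11, 9, 14, 5, 4, 2, 8, 6, 10, 12, 1, 7, 13]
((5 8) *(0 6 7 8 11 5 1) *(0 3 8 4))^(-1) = (0 4 7 6)(1 8 3)(5 11) = [4, 8, 2, 1, 7, 11, 0, 6, 3, 9, 10, 5]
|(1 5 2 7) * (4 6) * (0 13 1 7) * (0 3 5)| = |(0 13 1)(2 3 5)(4 6)| = 6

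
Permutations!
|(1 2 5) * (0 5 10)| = 5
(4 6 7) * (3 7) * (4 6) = (3 7 6) = [0, 1, 2, 7, 4, 5, 3, 6]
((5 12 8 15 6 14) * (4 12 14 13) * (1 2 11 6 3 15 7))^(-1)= (1 7 8 12 4 13 6 11 2)(3 15)(5 14)= [0, 7, 1, 15, 13, 14, 11, 8, 12, 9, 10, 2, 4, 6, 5, 3]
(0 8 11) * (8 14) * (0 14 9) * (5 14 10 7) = [9, 1, 2, 3, 4, 14, 6, 5, 11, 0, 7, 10, 12, 13, 8] = (0 9)(5 14 8 11 10 7)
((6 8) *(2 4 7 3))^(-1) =(2 3 7 4)(6 8) =[0, 1, 3, 7, 2, 5, 8, 4, 6]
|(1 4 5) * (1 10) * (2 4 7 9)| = |(1 7 9 2 4 5 10)| = 7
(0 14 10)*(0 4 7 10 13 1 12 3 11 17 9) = [14, 12, 2, 11, 7, 5, 6, 10, 8, 0, 4, 17, 3, 1, 13, 15, 16, 9] = (0 14 13 1 12 3 11 17 9)(4 7 10)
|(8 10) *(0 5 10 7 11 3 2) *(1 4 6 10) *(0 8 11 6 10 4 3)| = 11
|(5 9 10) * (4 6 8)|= |(4 6 8)(5 9 10)|= 3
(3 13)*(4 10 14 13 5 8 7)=(3 5 8 7 4 10 14 13)=[0, 1, 2, 5, 10, 8, 6, 4, 7, 9, 14, 11, 12, 3, 13]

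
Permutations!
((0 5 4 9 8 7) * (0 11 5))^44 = (4 8 11)(5 9 7) = [0, 1, 2, 3, 8, 9, 6, 5, 11, 7, 10, 4]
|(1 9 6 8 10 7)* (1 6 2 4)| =4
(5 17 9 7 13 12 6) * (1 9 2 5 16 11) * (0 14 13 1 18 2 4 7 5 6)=(0 14 13 12)(1 9 5 17 4 7)(2 6 16 11 18)=[14, 9, 6, 3, 7, 17, 16, 1, 8, 5, 10, 18, 0, 12, 13, 15, 11, 4, 2]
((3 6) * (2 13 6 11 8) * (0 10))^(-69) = (0 10)(2 3)(6 8)(11 13) = [10, 1, 3, 2, 4, 5, 8, 7, 6, 9, 0, 13, 12, 11]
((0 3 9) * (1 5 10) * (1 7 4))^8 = [9, 7, 2, 0, 10, 4, 6, 5, 8, 3, 1] = (0 9 3)(1 7 5 4 10)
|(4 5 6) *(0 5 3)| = |(0 5 6 4 3)| = 5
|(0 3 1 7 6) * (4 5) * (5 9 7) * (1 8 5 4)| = |(0 3 8 5 1 4 9 7 6)| = 9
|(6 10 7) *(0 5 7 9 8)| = |(0 5 7 6 10 9 8)| = 7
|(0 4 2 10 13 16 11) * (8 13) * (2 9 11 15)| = 12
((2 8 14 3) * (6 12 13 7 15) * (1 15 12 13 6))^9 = (1 15)(2 8 14 3)(6 13 7 12) = [0, 15, 8, 2, 4, 5, 13, 12, 14, 9, 10, 11, 6, 7, 3, 1]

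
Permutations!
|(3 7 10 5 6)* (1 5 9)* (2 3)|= |(1 5 6 2 3 7 10 9)|= 8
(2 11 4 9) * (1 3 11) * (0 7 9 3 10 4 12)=(0 7 9 2 1 10 4 3 11 12)=[7, 10, 1, 11, 3, 5, 6, 9, 8, 2, 4, 12, 0]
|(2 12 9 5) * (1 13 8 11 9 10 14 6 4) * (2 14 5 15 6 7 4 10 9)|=|(1 13 8 11 2 12 9 15 6 10 5 14 7 4)|=14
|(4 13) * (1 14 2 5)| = 4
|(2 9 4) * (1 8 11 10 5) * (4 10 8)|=|(1 4 2 9 10 5)(8 11)|=6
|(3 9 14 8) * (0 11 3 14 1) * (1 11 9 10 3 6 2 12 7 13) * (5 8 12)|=12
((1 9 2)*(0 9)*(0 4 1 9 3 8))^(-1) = (0 8 3)(1 4)(2 9) = [8, 4, 9, 0, 1, 5, 6, 7, 3, 2]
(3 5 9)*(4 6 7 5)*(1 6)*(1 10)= (1 6 7 5 9 3 4 10)= [0, 6, 2, 4, 10, 9, 7, 5, 8, 3, 1]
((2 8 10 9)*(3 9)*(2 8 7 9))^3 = (2 8)(3 9)(7 10) = [0, 1, 8, 9, 4, 5, 6, 10, 2, 3, 7]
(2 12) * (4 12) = (2 4 12) = [0, 1, 4, 3, 12, 5, 6, 7, 8, 9, 10, 11, 2]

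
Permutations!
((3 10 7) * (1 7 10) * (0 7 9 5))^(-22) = [3, 5, 2, 9, 4, 7, 6, 1, 8, 0, 10] = (10)(0 3 9)(1 5 7)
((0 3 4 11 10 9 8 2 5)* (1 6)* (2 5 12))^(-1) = (0 5 8 9 10 11 4 3)(1 6)(2 12) = [5, 6, 12, 0, 3, 8, 1, 7, 9, 10, 11, 4, 2]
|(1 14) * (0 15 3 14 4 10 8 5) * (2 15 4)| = 5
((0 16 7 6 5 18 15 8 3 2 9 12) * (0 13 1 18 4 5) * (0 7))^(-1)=[16, 13, 3, 8, 5, 4, 7, 6, 15, 2, 10, 11, 9, 12, 14, 18, 0, 17, 1]=(0 16)(1 13 12 9 2 3 8 15 18)(4 5)(6 7)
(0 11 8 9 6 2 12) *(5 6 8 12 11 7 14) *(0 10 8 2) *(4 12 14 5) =(0 7 5 6)(2 11 14 4 12 10 8 9) =[7, 1, 11, 3, 12, 6, 0, 5, 9, 2, 8, 14, 10, 13, 4]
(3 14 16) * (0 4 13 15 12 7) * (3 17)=[4, 1, 2, 14, 13, 5, 6, 0, 8, 9, 10, 11, 7, 15, 16, 12, 17, 3]=(0 4 13 15 12 7)(3 14 16 17)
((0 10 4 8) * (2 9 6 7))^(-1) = (0 8 4 10)(2 7 6 9) = [8, 1, 7, 3, 10, 5, 9, 6, 4, 2, 0]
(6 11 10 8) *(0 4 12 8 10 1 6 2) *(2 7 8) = [4, 6, 0, 3, 12, 5, 11, 8, 7, 9, 10, 1, 2] = (0 4 12 2)(1 6 11)(7 8)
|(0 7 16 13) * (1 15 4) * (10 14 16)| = 6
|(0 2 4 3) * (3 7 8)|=6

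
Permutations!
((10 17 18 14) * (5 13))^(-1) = (5 13)(10 14 18 17) = [0, 1, 2, 3, 4, 13, 6, 7, 8, 9, 14, 11, 12, 5, 18, 15, 16, 10, 17]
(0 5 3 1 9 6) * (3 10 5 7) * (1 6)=(0 7 3 6)(1 9)(5 10)=[7, 9, 2, 6, 4, 10, 0, 3, 8, 1, 5]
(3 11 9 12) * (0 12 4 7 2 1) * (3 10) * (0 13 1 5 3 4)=(0 12 10 4 7 2 5 3 11 9)(1 13)=[12, 13, 5, 11, 7, 3, 6, 2, 8, 0, 4, 9, 10, 1]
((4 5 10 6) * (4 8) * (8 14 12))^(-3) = [0, 1, 2, 3, 14, 12, 4, 7, 6, 9, 8, 11, 10, 13, 5] = (4 14 5 12 10 8 6)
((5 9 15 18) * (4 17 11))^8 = (18)(4 11 17) = [0, 1, 2, 3, 11, 5, 6, 7, 8, 9, 10, 17, 12, 13, 14, 15, 16, 4, 18]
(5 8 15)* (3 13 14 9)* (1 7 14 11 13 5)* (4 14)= (1 7 4 14 9 3 5 8 15)(11 13)= [0, 7, 2, 5, 14, 8, 6, 4, 15, 3, 10, 13, 12, 11, 9, 1]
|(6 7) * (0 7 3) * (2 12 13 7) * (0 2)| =|(2 12 13 7 6 3)| =6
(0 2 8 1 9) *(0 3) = [2, 9, 8, 0, 4, 5, 6, 7, 1, 3] = (0 2 8 1 9 3)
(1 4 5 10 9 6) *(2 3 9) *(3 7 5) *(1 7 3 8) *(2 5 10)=(1 4 8)(2 3 9 6 7 10 5)=[0, 4, 3, 9, 8, 2, 7, 10, 1, 6, 5]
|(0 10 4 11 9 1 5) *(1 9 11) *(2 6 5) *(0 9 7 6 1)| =|(11)(0 10 4)(1 2)(5 9 7 6)| =12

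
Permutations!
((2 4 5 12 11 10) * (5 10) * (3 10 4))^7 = (2 3 10)(5 12 11) = [0, 1, 3, 10, 4, 12, 6, 7, 8, 9, 2, 5, 11]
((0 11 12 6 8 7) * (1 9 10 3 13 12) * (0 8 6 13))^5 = [3, 11, 2, 10, 4, 5, 6, 8, 7, 1, 9, 0, 13, 12] = (0 3 10 9 1 11)(7 8)(12 13)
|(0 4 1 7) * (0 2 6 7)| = |(0 4 1)(2 6 7)| = 3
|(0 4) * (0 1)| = 3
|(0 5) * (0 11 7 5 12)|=|(0 12)(5 11 7)|=6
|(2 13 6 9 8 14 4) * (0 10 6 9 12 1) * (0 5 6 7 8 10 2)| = |(0 2 13 9 10 7 8 14 4)(1 5 6 12)| = 36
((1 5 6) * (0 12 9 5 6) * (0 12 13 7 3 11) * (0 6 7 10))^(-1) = (0 10 13)(1 6 11 3 7)(5 9 12) = [10, 6, 2, 7, 4, 9, 11, 1, 8, 12, 13, 3, 5, 0]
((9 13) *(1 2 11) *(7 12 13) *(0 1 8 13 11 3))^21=[1, 2, 3, 0, 4, 5, 6, 8, 7, 11, 10, 9, 13, 12]=(0 1 2 3)(7 8)(9 11)(12 13)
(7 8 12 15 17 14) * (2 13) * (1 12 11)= (1 12 15 17 14 7 8 11)(2 13)= [0, 12, 13, 3, 4, 5, 6, 8, 11, 9, 10, 1, 15, 2, 7, 17, 16, 14]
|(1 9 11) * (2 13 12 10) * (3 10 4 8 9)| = 10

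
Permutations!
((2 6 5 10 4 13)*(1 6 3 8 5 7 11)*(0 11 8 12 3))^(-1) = (0 2 13 4 10 5 8 7 6 1 11)(3 12) = [2, 11, 13, 12, 10, 8, 1, 6, 7, 9, 5, 0, 3, 4]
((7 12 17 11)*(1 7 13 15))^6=(1 15 13 11 17 12 7)=[0, 15, 2, 3, 4, 5, 6, 1, 8, 9, 10, 17, 7, 11, 14, 13, 16, 12]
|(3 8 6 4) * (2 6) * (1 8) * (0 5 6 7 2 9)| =8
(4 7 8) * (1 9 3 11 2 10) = [0, 9, 10, 11, 7, 5, 6, 8, 4, 3, 1, 2] = (1 9 3 11 2 10)(4 7 8)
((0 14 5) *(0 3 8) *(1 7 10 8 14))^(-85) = (3 5 14) = [0, 1, 2, 5, 4, 14, 6, 7, 8, 9, 10, 11, 12, 13, 3]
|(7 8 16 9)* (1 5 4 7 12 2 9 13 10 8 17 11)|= |(1 5 4 7 17 11)(2 9 12)(8 16 13 10)|= 12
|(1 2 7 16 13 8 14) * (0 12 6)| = |(0 12 6)(1 2 7 16 13 8 14)| = 21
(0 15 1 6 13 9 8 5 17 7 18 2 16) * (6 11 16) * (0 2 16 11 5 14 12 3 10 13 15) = (1 5 17 7 18 16 2 6 15)(3 10 13 9 8 14 12) = [0, 5, 6, 10, 4, 17, 15, 18, 14, 8, 13, 11, 3, 9, 12, 1, 2, 7, 16]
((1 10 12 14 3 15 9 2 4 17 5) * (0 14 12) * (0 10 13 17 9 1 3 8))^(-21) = (1 5)(3 13)(15 17) = [0, 5, 2, 13, 4, 1, 6, 7, 8, 9, 10, 11, 12, 3, 14, 17, 16, 15]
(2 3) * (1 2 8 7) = (1 2 3 8 7) = [0, 2, 3, 8, 4, 5, 6, 1, 7]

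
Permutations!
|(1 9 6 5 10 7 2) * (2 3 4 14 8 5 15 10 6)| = 9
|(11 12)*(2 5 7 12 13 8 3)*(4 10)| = |(2 5 7 12 11 13 8 3)(4 10)| = 8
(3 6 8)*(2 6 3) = (2 6 8) = [0, 1, 6, 3, 4, 5, 8, 7, 2]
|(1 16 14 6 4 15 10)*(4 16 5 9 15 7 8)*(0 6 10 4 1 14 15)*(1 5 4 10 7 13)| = |(0 6 16 15 10 14 7 8 5 9)(1 4 13)| = 30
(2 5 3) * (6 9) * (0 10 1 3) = (0 10 1 3 2 5)(6 9) = [10, 3, 5, 2, 4, 0, 9, 7, 8, 6, 1]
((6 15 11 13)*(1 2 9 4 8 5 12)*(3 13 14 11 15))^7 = (15)(3 13 6)(11 14) = [0, 1, 2, 13, 4, 5, 3, 7, 8, 9, 10, 14, 12, 6, 11, 15]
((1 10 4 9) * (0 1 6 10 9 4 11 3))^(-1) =(0 3 11 10 6 9 1) =[3, 0, 2, 11, 4, 5, 9, 7, 8, 1, 6, 10]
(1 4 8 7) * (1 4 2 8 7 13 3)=(1 2 8 13 3)(4 7)=[0, 2, 8, 1, 7, 5, 6, 4, 13, 9, 10, 11, 12, 3]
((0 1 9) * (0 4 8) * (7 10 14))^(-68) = [9, 4, 2, 3, 0, 5, 6, 10, 1, 8, 14, 11, 12, 13, 7] = (0 9 8 1 4)(7 10 14)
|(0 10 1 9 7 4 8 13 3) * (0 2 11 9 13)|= |(0 10 1 13 3 2 11 9 7 4 8)|= 11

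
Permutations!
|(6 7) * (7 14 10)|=|(6 14 10 7)|=4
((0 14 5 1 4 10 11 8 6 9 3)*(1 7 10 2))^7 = (0 6 10 14 9 11 5 3 8 7)(1 4 2) = [6, 4, 1, 8, 2, 3, 10, 0, 7, 11, 14, 5, 12, 13, 9]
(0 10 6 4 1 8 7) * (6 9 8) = (0 10 9 8 7)(1 6 4) = [10, 6, 2, 3, 1, 5, 4, 0, 7, 8, 9]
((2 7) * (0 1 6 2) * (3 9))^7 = [6, 2, 0, 9, 4, 5, 7, 1, 8, 3] = (0 6 7 1 2)(3 9)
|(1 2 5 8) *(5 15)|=5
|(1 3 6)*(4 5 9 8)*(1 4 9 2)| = |(1 3 6 4 5 2)(8 9)| = 6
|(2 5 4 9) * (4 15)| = |(2 5 15 4 9)| = 5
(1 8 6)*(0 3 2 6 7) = (0 3 2 6 1 8 7) = [3, 8, 6, 2, 4, 5, 1, 0, 7]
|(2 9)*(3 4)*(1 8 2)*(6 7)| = 4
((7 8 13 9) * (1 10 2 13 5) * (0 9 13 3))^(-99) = (13) = [0, 1, 2, 3, 4, 5, 6, 7, 8, 9, 10, 11, 12, 13]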